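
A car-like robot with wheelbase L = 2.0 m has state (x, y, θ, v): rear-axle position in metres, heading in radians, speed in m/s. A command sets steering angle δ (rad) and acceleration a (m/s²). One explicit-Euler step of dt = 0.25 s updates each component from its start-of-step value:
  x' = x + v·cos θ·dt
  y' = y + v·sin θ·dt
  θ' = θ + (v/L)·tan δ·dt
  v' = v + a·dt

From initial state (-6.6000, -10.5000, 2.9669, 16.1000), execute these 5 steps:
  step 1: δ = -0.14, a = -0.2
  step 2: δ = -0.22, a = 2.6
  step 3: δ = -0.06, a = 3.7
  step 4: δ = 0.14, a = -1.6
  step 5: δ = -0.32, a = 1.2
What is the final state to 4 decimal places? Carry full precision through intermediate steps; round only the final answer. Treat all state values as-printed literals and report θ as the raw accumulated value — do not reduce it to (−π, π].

(-22.2264, 1.8914, 1.7062, 17.5250)

after step 1 (δ=-0.14, a=-0.2): (-10.563740, -9.800433, 2.683295, 16.050000)
after step 2 (δ=-0.22, a=2.6): (-14.162177, -8.025213, 2.234658, 16.700000)
after step 3 (δ=-0.06, a=3.7): (-16.734658, -4.736906, 2.109258, 17.625000)
after step 4 (δ=0.14, a=-1.6): (-18.994252, -0.954146, 2.419726, 17.225000)
after step 5 (δ=-0.32, a=1.2): (-22.226410, 1.891367, 1.706203, 17.525000)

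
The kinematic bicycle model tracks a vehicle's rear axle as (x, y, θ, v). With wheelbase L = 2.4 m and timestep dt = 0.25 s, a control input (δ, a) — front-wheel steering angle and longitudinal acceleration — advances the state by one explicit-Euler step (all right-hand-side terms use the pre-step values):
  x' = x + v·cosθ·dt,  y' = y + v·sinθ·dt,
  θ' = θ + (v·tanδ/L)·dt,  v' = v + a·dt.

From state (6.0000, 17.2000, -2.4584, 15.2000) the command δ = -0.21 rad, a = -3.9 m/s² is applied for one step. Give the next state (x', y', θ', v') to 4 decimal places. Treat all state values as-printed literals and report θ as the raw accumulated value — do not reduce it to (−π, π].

(3.0529, 14.8012, -2.7959, 14.2250)

x' = 6.0000 + 15.2000·cos(-2.4584)·0.25 = 3.0529
y' = 17.2000 + 15.2000·sin(-2.4584)·0.25 = 14.8012
θ' = -2.4584 + (15.2000/2.4)·tan(-0.21)·0.25 = -2.7959
v' = 15.2000 − 3.9000·0.25 = 14.2250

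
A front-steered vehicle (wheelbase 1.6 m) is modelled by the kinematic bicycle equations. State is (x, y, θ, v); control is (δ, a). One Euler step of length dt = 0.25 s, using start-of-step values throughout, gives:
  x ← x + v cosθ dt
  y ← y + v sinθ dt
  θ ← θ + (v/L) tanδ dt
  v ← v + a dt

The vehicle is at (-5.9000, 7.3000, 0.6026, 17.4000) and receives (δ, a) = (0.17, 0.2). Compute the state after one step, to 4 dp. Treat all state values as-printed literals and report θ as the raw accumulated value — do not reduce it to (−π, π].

(-2.3162, 9.7655, 1.0693, 17.4500)

x' = -5.9000 + 17.4000·cos(0.6026)·0.25 = -2.3162
y' = 7.3000 + 17.4000·sin(0.6026)·0.25 = 9.7655
θ' = 0.6026 + (17.4000/1.6)·tan(0.17)·0.25 = 1.0693
v' = 17.4000 + 0.2000·0.25 = 17.4500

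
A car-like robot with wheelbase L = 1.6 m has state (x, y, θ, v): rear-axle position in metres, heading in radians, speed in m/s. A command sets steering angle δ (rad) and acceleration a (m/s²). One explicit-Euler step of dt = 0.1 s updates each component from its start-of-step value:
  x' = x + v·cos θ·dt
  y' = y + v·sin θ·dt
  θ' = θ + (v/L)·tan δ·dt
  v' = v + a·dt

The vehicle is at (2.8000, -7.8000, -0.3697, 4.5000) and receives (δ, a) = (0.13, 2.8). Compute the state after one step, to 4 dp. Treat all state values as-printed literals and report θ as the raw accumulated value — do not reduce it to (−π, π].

x' = 2.8000 + 4.5000·cos(-0.3697)·0.1 = 3.2196
y' = -7.8000 + 4.5000·sin(-0.3697)·0.1 = -7.9626
θ' = -0.3697 + (4.5000/1.6)·tan(0.13)·0.1 = -0.3329
v' = 4.5000 + 2.8000·0.1 = 4.7800

(3.2196, -7.9626, -0.3329, 4.7800)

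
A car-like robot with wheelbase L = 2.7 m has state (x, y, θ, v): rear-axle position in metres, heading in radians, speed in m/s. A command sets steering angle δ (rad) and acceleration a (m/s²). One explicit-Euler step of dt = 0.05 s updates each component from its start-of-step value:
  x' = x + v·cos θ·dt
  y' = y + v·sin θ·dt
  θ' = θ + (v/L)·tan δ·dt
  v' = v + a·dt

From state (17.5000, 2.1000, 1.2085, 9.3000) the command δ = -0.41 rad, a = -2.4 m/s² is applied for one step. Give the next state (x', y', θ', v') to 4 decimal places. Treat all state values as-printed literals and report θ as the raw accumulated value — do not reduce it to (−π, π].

x' = 17.5000 + 9.3000·cos(1.2085)·0.05 = 17.6648
y' = 2.1000 + 9.3000·sin(1.2085)·0.05 = 2.5348
θ' = 1.2085 + (9.3000/2.7)·tan(-0.41)·0.05 = 1.1336
v' = 9.3000 − 2.4000·0.05 = 9.1800

(17.6648, 2.5348, 1.1336, 9.1800)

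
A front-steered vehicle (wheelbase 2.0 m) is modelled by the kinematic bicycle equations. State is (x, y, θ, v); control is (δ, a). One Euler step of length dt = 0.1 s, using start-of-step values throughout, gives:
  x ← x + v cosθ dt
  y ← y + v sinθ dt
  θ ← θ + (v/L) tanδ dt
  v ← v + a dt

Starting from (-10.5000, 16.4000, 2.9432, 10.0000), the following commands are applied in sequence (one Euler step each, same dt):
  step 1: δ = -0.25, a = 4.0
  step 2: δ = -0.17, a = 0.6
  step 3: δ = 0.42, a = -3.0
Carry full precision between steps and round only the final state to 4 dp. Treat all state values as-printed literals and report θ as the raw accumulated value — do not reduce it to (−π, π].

(-13.4227, 17.3523, 2.9598, 10.1600)

after step 1 (δ=-0.25, a=4.0): (-11.480385, 16.597094, 2.815529, 10.400000)
after step 2 (δ=-0.17, a=0.6): (-12.465588, 16.930223, 2.726267, 10.460000)
after step 3 (δ=0.42, a=-3.0): (-13.422662, 17.352271, 2.959825, 10.160000)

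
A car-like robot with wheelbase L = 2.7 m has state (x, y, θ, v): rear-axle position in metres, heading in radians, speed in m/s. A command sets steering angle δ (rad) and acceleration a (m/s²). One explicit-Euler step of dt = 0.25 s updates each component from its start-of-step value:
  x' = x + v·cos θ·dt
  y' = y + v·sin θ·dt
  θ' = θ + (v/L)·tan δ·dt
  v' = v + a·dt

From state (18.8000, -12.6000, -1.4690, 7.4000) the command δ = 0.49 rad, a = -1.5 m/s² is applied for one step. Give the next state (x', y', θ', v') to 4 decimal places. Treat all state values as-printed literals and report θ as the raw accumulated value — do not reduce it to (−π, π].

x' = 18.8000 + 7.4000·cos(-1.4690)·0.25 = 18.9880
y' = -12.6000 + 7.4000·sin(-1.4690)·0.25 = -14.4404
θ' = -1.4690 + (7.4000/2.7)·tan(0.49)·0.25 = -1.1035
v' = 7.4000 − 1.5000·0.25 = 7.0250

(18.9880, -14.4404, -1.1035, 7.0250)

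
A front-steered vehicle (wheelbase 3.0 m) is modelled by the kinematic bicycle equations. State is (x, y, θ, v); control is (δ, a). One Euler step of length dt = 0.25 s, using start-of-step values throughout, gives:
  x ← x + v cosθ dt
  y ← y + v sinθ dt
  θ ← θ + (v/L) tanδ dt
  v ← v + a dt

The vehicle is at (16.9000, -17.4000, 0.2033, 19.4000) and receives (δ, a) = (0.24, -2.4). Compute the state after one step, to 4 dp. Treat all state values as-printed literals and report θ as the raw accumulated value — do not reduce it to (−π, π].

(21.6501, -16.4208, 0.5989, 18.8000)

x' = 16.9000 + 19.4000·cos(0.2033)·0.25 = 21.6501
y' = -17.4000 + 19.4000·sin(0.2033)·0.25 = -16.4208
θ' = 0.2033 + (19.4000/3.0)·tan(0.24)·0.25 = 0.5989
v' = 19.4000 − 2.4000·0.25 = 18.8000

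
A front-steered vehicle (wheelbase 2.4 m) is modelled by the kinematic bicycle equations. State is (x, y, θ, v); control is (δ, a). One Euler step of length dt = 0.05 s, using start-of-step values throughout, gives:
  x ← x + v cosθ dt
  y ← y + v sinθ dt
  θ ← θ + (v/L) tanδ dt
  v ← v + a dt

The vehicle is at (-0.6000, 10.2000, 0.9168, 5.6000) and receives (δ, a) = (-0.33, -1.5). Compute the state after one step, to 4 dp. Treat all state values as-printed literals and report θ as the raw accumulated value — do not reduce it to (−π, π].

x' = -0.6000 + 5.6000·cos(0.9168)·0.05 = -0.4297
y' = 10.2000 + 5.6000·sin(0.9168)·0.05 = 10.4222
θ' = 0.9168 + (5.6000/2.4)·tan(-0.33)·0.05 = 0.8768
v' = 5.6000 − 1.5000·0.05 = 5.5250

(-0.4297, 10.4222, 0.8768, 5.5250)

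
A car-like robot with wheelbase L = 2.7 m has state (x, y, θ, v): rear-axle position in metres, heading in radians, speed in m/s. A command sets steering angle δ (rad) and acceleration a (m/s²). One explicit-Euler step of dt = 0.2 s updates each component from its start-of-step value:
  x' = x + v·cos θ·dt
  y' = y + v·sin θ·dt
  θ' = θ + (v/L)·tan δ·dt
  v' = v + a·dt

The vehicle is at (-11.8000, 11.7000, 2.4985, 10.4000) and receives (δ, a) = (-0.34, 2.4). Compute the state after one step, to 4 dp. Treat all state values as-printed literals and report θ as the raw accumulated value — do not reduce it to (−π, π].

x' = -11.8000 + 10.4000·cos(2.4985)·0.2 = -13.4645
y' = 11.7000 + 10.4000·sin(2.4985)·0.2 = 12.9473
θ' = 2.4985 + (10.4000/2.7)·tan(-0.34)·0.2 = 2.2260
v' = 10.4000 + 2.4000·0.2 = 10.8800

(-13.4645, 12.9473, 2.2260, 10.8800)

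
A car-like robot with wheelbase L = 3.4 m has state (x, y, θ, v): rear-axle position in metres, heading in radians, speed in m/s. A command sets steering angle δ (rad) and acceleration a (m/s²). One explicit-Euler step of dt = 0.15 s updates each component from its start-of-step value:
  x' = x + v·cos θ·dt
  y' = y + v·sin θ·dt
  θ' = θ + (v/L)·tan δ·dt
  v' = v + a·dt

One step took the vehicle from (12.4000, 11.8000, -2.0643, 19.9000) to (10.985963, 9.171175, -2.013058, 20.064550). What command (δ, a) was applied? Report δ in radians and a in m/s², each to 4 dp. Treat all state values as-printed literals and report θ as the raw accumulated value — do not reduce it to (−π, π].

a = (v'−v)/dt = (0.164550)/0.15 = 1.0970
Δθ = θ'−θ = 0.051242;  (v·dt/L) = 19.9000·0.15/3.4 = 0.877941
tan δ = Δθ·L/(v·dt) = 0.058366  →  δ = 0.0583

δ = 0.0583, a = 1.0970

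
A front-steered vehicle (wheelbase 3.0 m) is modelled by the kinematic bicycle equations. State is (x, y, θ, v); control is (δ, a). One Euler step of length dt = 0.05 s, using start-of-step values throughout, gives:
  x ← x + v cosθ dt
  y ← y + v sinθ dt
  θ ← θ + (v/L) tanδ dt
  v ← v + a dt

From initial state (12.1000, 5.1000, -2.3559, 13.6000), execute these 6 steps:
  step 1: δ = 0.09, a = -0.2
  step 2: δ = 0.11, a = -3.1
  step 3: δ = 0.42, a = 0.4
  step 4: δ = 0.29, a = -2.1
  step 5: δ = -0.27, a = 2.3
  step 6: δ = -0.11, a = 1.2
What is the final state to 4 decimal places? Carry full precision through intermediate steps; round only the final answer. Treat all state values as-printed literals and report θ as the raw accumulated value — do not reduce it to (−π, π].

after step 1 (δ=0.09, a=-0.2): (11.619309, 4.619026, -2.335445, 13.590000)
after step 2 (δ=0.11, a=-3.1): (11.148902, 4.128681, -2.310429, 13.435000)
after step 3 (δ=0.42, a=0.4): (10.696132, 3.632448, -2.210434, 13.455000)
after step 4 (δ=0.29, a=-2.1): (10.294564, 3.092693, -2.143515, 13.350000)
after step 5 (δ=-0.27, a=2.3): (9.932834, 2.531705, -2.205093, 13.465000)
after step 6 (δ=-0.11, a=1.2): (9.533858, 1.989410, -2.229879, 13.525000)

(9.5339, 1.9894, -2.2299, 13.5250)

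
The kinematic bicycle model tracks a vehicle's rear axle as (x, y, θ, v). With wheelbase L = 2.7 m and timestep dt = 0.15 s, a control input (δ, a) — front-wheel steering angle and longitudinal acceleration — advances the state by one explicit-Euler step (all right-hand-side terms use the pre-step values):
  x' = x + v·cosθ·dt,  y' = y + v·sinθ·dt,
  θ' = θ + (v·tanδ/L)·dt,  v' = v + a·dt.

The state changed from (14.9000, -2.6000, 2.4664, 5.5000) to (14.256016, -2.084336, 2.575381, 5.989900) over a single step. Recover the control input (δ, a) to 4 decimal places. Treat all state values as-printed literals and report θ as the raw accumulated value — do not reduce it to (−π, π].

δ = 0.3426, a = 3.2660

a = (v'−v)/dt = (0.489900)/0.15 = 3.2660
Δθ = θ'−θ = 0.108981;  (v·dt/L) = 5.5000·0.15/2.7 = 0.305556
tan δ = Δθ·L/(v·dt) = 0.356665  →  δ = 0.3426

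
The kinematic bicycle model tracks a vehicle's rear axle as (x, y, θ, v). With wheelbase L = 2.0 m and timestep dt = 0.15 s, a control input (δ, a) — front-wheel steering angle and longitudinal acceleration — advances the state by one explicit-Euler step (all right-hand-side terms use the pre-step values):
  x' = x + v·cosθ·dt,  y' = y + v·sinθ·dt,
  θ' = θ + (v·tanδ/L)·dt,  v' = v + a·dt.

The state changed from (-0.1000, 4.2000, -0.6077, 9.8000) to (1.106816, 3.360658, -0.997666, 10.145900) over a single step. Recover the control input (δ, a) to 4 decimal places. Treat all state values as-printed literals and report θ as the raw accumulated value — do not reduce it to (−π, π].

a = (v'−v)/dt = (0.345900)/0.15 = 2.3060
Δθ = θ'−θ = -0.389966;  (v·dt/L) = 9.8000·0.15/2.0 = 0.735000
tan δ = Δθ·L/(v·dt) = -0.530566  →  δ = -0.4878

δ = -0.4878, a = 2.3060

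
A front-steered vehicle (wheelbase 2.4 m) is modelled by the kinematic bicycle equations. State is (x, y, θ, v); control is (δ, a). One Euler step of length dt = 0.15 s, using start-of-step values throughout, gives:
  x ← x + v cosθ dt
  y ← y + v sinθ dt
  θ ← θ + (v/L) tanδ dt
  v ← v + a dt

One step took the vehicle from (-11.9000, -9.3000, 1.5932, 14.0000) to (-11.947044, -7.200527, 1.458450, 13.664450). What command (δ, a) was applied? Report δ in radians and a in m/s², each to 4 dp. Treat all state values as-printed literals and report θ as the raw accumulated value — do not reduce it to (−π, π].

δ = -0.1528, a = -2.2370

a = (v'−v)/dt = (-0.335550)/0.15 = -2.2370
Δθ = θ'−θ = -0.134750;  (v·dt/L) = 14.0000·0.15/2.4 = 0.875000
tan δ = Δθ·L/(v·dt) = -0.154000  →  δ = -0.1528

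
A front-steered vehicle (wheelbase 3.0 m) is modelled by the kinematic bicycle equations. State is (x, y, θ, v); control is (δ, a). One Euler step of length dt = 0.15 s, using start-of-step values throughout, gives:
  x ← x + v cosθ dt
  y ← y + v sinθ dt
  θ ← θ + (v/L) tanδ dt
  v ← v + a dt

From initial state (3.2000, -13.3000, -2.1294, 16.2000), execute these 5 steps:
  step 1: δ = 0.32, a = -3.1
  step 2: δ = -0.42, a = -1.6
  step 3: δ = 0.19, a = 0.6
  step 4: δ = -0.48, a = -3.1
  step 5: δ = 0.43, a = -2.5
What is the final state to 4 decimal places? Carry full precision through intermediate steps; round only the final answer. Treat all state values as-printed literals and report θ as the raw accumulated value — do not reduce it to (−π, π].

(-3.0335, -22.9573, -2.1223, 14.7450)

after step 1 (δ=0.32, a=-3.1): (1.912094, -15.360630, -1.860975, 15.735000)
after step 2 (δ=-0.42, a=-1.6): (1.236772, -17.622205, -2.212316, 15.495000)
after step 3 (δ=0.19, a=0.6): (-0.154090, -19.484365, -2.063316, 15.585000)
after step 4 (δ=-0.48, a=-3.1): (-1.259489, -21.544260, -2.469002, 15.120000)
after step 5 (δ=0.43, a=-2.5): (-3.033542, -22.957258, -2.122284, 14.745000)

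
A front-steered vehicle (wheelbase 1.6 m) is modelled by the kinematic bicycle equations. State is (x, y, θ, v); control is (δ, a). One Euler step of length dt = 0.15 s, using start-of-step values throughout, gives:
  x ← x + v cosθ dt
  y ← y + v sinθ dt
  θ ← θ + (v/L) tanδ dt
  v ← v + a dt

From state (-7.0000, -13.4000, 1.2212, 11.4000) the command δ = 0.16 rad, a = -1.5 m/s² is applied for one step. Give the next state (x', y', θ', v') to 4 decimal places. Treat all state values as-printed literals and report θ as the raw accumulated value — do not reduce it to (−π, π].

x' = -7.0000 + 11.4000·cos(1.2212)·0.15 = -6.4143
y' = -13.4000 + 11.4000·sin(1.2212)·0.15 = -11.7934
θ' = 1.2212 + (11.4000/1.6)·tan(0.16)·0.15 = 1.3937
v' = 11.4000 − 1.5000·0.15 = 11.1750

(-6.4143, -11.7934, 1.3937, 11.1750)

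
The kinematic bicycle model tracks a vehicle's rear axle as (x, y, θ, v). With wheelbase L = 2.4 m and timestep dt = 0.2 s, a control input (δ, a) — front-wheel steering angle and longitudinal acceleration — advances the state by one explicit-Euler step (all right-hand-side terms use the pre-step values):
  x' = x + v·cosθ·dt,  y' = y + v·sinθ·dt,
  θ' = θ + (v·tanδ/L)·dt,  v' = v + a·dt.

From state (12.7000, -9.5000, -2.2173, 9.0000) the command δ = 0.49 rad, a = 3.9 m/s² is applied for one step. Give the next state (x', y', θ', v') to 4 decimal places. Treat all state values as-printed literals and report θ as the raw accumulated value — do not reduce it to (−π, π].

(11.6157, -10.9368, -1.8173, 9.7800)

x' = 12.7000 + 9.0000·cos(-2.2173)·0.2 = 11.6157
y' = -9.5000 + 9.0000·sin(-2.2173)·0.2 = -10.9368
θ' = -2.2173 + (9.0000/2.4)·tan(0.49)·0.2 = -1.8173
v' = 9.0000 + 3.9000·0.2 = 9.7800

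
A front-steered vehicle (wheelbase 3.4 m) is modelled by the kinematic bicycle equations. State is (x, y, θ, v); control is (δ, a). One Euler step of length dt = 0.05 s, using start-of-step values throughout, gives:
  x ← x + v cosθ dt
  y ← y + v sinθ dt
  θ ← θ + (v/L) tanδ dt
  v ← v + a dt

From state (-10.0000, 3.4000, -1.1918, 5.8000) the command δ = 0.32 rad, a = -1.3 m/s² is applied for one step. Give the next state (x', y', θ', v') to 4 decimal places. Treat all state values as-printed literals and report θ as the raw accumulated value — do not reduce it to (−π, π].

(-9.8927, 3.1306, -1.1635, 5.7350)

x' = -10.0000 + 5.8000·cos(-1.1918)·0.05 = -9.8927
y' = 3.4000 + 5.8000·sin(-1.1918)·0.05 = 3.1306
θ' = -1.1918 + (5.8000/3.4)·tan(0.32)·0.05 = -1.1635
v' = 5.8000 − 1.3000·0.05 = 5.7350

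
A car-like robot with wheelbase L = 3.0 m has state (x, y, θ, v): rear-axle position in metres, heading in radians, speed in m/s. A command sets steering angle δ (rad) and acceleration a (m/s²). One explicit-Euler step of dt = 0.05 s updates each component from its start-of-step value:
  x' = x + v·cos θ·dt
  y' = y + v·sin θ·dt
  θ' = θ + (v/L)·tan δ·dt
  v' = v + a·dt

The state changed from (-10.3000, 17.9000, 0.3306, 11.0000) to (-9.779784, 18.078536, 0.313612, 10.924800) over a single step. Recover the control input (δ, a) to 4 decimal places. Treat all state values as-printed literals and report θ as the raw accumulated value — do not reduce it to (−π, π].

a = (v'−v)/dt = (-0.075200)/0.05 = -1.5040
Δθ = θ'−θ = -0.016988;  (v·dt/L) = 11.0000·0.05/3.0 = 0.183333
tan δ = Δθ·L/(v·dt) = -0.092662  →  δ = -0.0924

δ = -0.0924, a = -1.5040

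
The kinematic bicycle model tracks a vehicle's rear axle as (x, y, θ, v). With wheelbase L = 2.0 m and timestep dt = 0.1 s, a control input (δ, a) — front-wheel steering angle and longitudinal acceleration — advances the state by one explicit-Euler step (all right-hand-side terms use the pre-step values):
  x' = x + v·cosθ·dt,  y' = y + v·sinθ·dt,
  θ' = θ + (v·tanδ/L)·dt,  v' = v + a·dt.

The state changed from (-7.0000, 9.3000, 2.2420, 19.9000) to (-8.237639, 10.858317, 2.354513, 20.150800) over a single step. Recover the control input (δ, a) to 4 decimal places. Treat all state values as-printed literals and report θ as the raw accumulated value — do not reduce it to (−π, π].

a = (v'−v)/dt = (0.250800)/0.1 = 2.5080
Δθ = θ'−θ = 0.112513;  (v·dt/L) = 19.9000·0.1/2.0 = 0.995000
tan δ = Δθ·L/(v·dt) = 0.113078  →  δ = 0.1126

δ = 0.1126, a = 2.5080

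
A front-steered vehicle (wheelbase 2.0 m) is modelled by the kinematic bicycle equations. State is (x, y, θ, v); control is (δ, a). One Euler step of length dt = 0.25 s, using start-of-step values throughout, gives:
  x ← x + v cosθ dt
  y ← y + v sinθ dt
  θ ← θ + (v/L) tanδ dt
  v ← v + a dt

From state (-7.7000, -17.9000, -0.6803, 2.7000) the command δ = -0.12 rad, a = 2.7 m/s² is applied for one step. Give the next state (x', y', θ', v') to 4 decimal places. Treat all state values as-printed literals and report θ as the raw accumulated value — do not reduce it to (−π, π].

x' = -7.7000 + 2.7000·cos(-0.6803)·0.25 = -7.1753
y' = -17.9000 + 2.7000·sin(-0.6803)·0.25 = -18.3246
θ' = -0.6803 + (2.7000/2.0)·tan(-0.12)·0.25 = -0.7210
v' = 2.7000 + 2.7000·0.25 = 3.3750

(-7.1753, -18.3246, -0.7210, 3.3750)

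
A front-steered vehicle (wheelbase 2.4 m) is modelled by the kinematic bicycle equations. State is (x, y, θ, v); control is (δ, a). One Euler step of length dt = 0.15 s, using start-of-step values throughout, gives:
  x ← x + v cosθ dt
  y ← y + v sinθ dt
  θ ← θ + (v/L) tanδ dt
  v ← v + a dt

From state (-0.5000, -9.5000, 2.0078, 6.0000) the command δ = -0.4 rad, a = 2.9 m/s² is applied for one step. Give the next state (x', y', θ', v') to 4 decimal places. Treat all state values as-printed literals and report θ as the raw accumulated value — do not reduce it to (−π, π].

(-0.8809, -8.6846, 1.8493, 6.4350)

x' = -0.5000 + 6.0000·cos(2.0078)·0.15 = -0.8809
y' = -9.5000 + 6.0000·sin(2.0078)·0.15 = -8.6846
θ' = 2.0078 + (6.0000/2.4)·tan(-0.4)·0.15 = 1.8493
v' = 6.0000 + 2.9000·0.15 = 6.4350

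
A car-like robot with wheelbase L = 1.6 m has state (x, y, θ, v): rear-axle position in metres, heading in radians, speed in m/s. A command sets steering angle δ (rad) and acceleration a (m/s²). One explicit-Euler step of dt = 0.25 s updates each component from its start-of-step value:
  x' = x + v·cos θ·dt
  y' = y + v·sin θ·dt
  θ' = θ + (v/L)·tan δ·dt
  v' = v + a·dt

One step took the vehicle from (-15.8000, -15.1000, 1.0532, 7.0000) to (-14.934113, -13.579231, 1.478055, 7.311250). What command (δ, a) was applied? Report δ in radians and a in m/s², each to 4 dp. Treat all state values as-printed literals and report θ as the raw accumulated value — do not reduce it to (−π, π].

a = (v'−v)/dt = (0.311250)/0.25 = 1.2450
Δθ = θ'−θ = 0.424855;  (v·dt/L) = 7.0000·0.25/1.6 = 1.093750
tan δ = Δθ·L/(v·dt) = 0.388439  →  δ = 0.3705

δ = 0.3705, a = 1.2450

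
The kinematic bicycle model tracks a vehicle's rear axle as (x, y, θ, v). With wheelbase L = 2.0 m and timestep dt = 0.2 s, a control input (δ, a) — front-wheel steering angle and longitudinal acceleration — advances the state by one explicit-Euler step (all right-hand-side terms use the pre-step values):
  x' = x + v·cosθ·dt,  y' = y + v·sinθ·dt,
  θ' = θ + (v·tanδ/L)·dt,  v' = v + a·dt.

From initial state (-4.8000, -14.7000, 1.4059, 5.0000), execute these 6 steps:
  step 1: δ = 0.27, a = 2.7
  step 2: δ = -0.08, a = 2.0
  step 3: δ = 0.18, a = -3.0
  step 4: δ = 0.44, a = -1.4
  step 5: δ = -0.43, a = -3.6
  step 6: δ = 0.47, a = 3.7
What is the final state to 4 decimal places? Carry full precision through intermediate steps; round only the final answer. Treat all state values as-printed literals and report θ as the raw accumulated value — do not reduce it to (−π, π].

(-4.8989, -8.5169, 1.8477, 5.0800)

after step 1 (δ=0.27, a=2.7): (-4.635850, -13.713565, 1.544279, 5.540000)
after step 2 (δ=-0.08, a=2.0): (-4.606472, -12.605954, 1.499864, 5.940000)
after step 3 (δ=0.18, a=-3.0): (-4.522276, -11.420942, 1.607954, 5.340000)
after step 4 (δ=0.44, a=-1.4): (-4.561951, -10.353679, 1.859351, 5.060000)
after step 5 (δ=-0.43, a=-3.6): (-4.849933, -9.383519, 1.627289, 4.340000)
after step 6 (δ=0.47, a=3.7): (-4.898942, -8.516903, 1.847746, 5.080000)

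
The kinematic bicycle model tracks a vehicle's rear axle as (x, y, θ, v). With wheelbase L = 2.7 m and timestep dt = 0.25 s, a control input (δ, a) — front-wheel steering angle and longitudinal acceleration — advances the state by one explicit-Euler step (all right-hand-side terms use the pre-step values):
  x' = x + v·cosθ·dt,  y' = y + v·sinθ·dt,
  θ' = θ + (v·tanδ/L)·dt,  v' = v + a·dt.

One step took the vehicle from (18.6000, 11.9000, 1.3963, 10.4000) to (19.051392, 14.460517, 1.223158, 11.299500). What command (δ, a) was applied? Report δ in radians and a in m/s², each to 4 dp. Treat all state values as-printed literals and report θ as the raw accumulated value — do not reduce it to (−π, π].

δ = -0.1779, a = 3.5980

a = (v'−v)/dt = (0.899500)/0.25 = 3.5980
Δθ = θ'−θ = -0.173142;  (v·dt/L) = 10.4000·0.25/2.7 = 0.962963
tan δ = Δθ·L/(v·dt) = -0.179801  →  δ = -0.1779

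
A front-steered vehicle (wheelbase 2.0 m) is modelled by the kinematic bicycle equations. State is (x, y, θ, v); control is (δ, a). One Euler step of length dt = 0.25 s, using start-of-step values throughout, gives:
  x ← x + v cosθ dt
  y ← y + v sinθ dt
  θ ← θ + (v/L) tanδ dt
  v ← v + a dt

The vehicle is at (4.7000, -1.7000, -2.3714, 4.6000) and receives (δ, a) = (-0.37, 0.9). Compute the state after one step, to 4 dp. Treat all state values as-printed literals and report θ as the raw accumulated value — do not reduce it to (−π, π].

(3.8746, -2.5007, -2.5944, 4.8250)

x' = 4.7000 + 4.6000·cos(-2.3714)·0.25 = 3.8746
y' = -1.7000 + 4.6000·sin(-2.3714)·0.25 = -2.5007
θ' = -2.3714 + (4.6000/2.0)·tan(-0.37)·0.25 = -2.5944
v' = 4.6000 + 0.9000·0.25 = 4.8250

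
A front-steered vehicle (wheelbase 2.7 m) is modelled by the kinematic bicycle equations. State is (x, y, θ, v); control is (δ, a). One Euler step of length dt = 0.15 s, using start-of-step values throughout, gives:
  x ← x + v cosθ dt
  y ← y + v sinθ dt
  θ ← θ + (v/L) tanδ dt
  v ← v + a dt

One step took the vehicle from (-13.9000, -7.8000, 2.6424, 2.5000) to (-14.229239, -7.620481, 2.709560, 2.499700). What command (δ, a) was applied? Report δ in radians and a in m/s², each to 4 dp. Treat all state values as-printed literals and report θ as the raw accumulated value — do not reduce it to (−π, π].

δ = 0.4504, a = -0.0020

a = (v'−v)/dt = (-0.000300)/0.15 = -0.0020
Δθ = θ'−θ = 0.067160;  (v·dt/L) = 2.5000·0.15/2.7 = 0.138889
tan δ = Δθ·L/(v·dt) = 0.483552  →  δ = 0.4504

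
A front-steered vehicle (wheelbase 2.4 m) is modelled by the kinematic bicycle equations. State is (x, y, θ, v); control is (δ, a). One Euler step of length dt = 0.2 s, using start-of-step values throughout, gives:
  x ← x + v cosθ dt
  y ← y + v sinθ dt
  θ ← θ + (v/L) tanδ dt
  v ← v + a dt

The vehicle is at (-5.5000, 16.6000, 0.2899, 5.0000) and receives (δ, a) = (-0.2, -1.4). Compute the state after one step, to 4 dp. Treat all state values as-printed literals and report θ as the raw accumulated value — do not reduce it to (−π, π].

x' = -5.5000 + 5.0000·cos(0.2899)·0.2 = -4.5417
y' = 16.6000 + 5.0000·sin(0.2899)·0.2 = 16.8859
θ' = 0.2899 + (5.0000/2.4)·tan(-0.2)·0.2 = 0.2054
v' = 5.0000 − 1.4000·0.2 = 4.7200

(-4.5417, 16.8859, 0.2054, 4.7200)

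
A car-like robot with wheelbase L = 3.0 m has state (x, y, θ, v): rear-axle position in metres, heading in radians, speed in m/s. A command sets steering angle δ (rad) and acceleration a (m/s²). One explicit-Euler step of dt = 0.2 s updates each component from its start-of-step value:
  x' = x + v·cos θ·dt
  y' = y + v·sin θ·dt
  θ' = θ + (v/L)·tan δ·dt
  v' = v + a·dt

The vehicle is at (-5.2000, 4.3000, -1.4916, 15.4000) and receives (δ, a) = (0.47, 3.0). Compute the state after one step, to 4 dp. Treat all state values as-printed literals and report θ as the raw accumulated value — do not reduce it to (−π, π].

(-4.9563, 1.2297, -0.9701, 16.0000)

x' = -5.2000 + 15.4000·cos(-1.4916)·0.2 = -4.9563
y' = 4.3000 + 15.4000·sin(-1.4916)·0.2 = 1.2297
θ' = -1.4916 + (15.4000/3.0)·tan(0.47)·0.2 = -0.9701
v' = 15.4000 + 3.0000·0.2 = 16.0000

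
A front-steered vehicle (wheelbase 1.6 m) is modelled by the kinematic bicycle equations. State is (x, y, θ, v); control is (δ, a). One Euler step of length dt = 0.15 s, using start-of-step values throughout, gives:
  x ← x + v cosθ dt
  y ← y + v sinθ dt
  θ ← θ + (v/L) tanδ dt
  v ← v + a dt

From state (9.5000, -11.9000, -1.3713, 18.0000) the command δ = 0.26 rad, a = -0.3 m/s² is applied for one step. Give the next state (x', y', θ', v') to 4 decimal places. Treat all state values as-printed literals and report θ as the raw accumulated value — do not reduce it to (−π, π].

(10.0351, -14.5464, -0.9224, 17.9550)

x' = 9.5000 + 18.0000·cos(-1.3713)·0.15 = 10.0351
y' = -11.9000 + 18.0000·sin(-1.3713)·0.15 = -14.5464
θ' = -1.3713 + (18.0000/1.6)·tan(0.26)·0.15 = -0.9224
v' = 18.0000 − 0.3000·0.15 = 17.9550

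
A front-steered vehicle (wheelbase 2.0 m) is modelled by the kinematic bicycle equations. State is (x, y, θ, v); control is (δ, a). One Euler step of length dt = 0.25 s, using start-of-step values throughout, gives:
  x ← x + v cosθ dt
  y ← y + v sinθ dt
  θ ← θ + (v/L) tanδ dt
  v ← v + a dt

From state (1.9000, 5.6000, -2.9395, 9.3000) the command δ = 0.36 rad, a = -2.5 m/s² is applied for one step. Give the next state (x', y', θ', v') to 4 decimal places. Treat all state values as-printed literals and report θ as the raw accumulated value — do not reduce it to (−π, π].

x' = 1.9000 + 9.3000·cos(-2.9395)·0.25 = -0.3777
y' = 5.6000 + 9.3000·sin(-2.9395)·0.25 = 5.1333
θ' = -2.9395 + (9.3000/2.0)·tan(0.36)·0.25 = -2.5019
v' = 9.3000 − 2.5000·0.25 = 8.6750

(-0.3777, 5.1333, -2.5019, 8.6750)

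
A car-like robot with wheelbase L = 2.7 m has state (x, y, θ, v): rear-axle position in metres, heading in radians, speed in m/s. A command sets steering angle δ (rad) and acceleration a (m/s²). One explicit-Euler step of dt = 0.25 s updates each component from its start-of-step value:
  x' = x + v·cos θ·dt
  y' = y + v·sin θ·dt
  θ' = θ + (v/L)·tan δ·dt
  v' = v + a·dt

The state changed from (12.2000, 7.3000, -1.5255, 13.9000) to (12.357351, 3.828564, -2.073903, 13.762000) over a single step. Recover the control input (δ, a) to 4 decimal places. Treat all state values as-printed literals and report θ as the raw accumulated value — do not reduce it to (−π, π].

δ = -0.4028, a = -0.5520

a = (v'−v)/dt = (-0.138000)/0.25 = -0.5520
Δθ = θ'−θ = -0.548403;  (v·dt/L) = 13.9000·0.25/2.7 = 1.287037
tan δ = Δθ·L/(v·dt) = -0.426097  →  δ = -0.4028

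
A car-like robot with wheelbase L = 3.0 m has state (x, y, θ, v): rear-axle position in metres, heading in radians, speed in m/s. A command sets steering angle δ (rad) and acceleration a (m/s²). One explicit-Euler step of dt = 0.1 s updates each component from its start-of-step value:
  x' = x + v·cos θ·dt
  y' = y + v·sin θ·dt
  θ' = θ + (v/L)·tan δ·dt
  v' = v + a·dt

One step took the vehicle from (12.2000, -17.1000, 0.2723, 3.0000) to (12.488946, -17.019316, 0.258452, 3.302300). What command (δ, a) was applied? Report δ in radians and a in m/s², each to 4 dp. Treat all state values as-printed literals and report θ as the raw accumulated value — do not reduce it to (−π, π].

a = (v'−v)/dt = (0.302300)/0.1 = 3.0230
Δθ = θ'−θ = -0.013848;  (v·dt/L) = 3.0000·0.1/3.0 = 0.100000
tan δ = Δθ·L/(v·dt) = -0.138480  →  δ = -0.1376

δ = -0.1376, a = 3.0230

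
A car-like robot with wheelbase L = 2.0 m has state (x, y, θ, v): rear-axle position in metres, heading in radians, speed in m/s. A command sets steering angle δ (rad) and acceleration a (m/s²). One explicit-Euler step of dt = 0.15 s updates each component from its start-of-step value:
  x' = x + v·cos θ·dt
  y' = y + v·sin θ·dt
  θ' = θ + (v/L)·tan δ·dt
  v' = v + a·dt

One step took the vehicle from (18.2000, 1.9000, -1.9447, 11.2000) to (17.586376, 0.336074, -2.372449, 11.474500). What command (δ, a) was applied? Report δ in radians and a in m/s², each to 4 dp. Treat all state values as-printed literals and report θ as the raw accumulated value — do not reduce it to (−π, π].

a = (v'−v)/dt = (0.274500)/0.15 = 1.8300
Δθ = θ'−θ = -0.427749;  (v·dt/L) = 11.2000·0.15/2.0 = 0.840000
tan δ = Δθ·L/(v·dt) = -0.509225  →  δ = -0.4710

δ = -0.4710, a = 1.8300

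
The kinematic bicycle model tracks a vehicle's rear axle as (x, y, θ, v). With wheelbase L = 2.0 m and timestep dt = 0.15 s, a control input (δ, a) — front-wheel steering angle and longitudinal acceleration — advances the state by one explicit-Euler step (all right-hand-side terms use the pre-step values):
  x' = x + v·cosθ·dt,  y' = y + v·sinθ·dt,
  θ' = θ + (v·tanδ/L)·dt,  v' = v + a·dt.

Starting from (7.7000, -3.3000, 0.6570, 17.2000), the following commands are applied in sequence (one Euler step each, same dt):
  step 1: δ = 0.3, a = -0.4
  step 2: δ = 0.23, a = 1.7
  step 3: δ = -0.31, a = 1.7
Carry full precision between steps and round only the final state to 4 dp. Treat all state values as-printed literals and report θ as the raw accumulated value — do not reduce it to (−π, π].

(11.5622, 3.0634, 0.9391, 17.6500)

after step 1 (δ=0.3, a=-0.4): (9.742916, -1.724280, 1.056044, 17.140000)
after step 2 (δ=0.23, a=1.7): (11.008670, 0.513556, 1.357035, 17.395000)
after step 3 (δ=-0.31, a=1.7): (11.562188, 3.063419, 0.939128, 17.650000)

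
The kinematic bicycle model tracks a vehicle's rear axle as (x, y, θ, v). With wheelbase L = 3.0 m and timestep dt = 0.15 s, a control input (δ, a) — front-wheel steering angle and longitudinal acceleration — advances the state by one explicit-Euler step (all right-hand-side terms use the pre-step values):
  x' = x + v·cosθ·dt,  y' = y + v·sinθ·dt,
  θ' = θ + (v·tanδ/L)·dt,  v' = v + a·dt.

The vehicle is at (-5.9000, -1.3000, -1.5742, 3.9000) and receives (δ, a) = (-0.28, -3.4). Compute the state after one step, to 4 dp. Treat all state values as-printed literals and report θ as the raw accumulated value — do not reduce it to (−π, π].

(-5.9020, -1.8850, -1.6303, 3.3900)

x' = -5.9000 + 3.9000·cos(-1.5742)·0.15 = -5.9020
y' = -1.3000 + 3.9000·sin(-1.5742)·0.15 = -1.8850
θ' = -1.5742 + (3.9000/3.0)·tan(-0.28)·0.15 = -1.6303
v' = 3.9000 − 3.4000·0.15 = 3.3900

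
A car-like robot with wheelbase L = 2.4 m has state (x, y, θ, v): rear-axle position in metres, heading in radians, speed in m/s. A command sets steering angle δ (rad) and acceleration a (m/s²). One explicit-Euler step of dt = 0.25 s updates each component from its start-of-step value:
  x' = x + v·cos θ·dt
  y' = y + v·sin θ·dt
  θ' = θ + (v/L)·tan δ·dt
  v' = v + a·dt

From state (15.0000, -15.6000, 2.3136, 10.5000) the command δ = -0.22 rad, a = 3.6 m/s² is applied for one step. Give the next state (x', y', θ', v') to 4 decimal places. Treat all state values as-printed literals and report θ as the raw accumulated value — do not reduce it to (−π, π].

x' = 15.0000 + 10.5000·cos(2.3136)·0.25 = 13.2246
y' = -15.6000 + 10.5000·sin(2.3136)·0.25 = -13.6665
θ' = 2.3136 + (10.5000/2.4)·tan(-0.22)·0.25 = 2.0690
v' = 10.5000 + 3.6000·0.25 = 11.4000

(13.2246, -13.6665, 2.0690, 11.4000)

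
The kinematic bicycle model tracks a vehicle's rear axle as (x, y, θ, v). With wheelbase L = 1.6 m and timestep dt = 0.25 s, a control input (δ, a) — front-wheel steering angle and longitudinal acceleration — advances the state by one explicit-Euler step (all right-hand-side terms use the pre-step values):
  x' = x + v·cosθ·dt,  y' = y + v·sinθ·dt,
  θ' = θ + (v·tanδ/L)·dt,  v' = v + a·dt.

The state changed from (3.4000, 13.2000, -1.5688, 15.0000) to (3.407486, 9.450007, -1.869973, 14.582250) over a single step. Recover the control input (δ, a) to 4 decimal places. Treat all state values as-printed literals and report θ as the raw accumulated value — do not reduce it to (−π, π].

a = (v'−v)/dt = (-0.417750)/0.25 = -1.6710
Δθ = θ'−θ = -0.301173;  (v·dt/L) = 15.0000·0.25/1.6 = 2.343750
tan δ = Δθ·L/(v·dt) = -0.128500  →  δ = -0.1278

δ = -0.1278, a = -1.6710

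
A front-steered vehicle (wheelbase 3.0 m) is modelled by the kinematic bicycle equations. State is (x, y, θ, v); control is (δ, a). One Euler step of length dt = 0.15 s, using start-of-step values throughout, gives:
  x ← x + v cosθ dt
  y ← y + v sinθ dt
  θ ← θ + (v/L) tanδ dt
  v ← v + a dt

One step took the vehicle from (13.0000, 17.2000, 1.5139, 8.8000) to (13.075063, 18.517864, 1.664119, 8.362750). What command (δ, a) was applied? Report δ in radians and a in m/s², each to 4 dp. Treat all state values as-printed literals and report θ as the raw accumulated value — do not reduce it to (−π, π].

a = (v'−v)/dt = (-0.437250)/0.15 = -2.9150
Δθ = θ'−θ = 0.150219;  (v·dt/L) = 8.8000·0.15/3.0 = 0.440000
tan δ = Δθ·L/(v·dt) = 0.341407  →  δ = 0.3290

δ = 0.3290, a = -2.9150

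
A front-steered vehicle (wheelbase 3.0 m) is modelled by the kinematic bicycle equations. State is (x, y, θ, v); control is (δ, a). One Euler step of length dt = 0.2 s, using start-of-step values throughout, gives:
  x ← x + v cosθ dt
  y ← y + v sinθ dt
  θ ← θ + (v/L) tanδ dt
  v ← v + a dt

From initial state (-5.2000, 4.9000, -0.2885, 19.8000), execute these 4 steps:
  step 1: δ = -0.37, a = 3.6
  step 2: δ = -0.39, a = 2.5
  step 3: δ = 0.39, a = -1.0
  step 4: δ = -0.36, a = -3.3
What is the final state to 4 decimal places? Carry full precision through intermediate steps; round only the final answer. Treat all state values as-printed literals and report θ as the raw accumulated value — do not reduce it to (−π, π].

(5.2627, -6.2339, -1.3092, 20.1600)

after step 1 (δ=-0.37, a=3.6): (-1.403660, 3.773322, -0.800479, 20.520000)
after step 2 (δ=-0.39, a=2.5): (1.454213, 0.827923, -1.362802, 21.020000)
after step 3 (δ=0.39, a=-1.0): (2.322328, -3.285469, -0.786778, 20.820000)
after step 4 (δ=-0.36, a=-3.3): (5.262656, -6.233920, -1.309225, 20.160000)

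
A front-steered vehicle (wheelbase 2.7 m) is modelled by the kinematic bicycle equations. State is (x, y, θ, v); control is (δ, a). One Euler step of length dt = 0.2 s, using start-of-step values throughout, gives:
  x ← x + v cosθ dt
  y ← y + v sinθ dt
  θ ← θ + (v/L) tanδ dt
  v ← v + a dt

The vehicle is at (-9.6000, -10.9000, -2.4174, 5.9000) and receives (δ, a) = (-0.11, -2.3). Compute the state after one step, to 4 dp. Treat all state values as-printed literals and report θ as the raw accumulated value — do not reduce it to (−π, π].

x' = -9.6000 + 5.9000·cos(-2.4174)·0.2 = -10.4839
y' = -10.9000 + 5.9000·sin(-2.4174)·0.2 = -11.6818
θ' = -2.4174 + (5.9000/2.7)·tan(-0.11)·0.2 = -2.4657
v' = 5.9000 − 2.3000·0.2 = 5.4400

(-10.4839, -11.6818, -2.4657, 5.4400)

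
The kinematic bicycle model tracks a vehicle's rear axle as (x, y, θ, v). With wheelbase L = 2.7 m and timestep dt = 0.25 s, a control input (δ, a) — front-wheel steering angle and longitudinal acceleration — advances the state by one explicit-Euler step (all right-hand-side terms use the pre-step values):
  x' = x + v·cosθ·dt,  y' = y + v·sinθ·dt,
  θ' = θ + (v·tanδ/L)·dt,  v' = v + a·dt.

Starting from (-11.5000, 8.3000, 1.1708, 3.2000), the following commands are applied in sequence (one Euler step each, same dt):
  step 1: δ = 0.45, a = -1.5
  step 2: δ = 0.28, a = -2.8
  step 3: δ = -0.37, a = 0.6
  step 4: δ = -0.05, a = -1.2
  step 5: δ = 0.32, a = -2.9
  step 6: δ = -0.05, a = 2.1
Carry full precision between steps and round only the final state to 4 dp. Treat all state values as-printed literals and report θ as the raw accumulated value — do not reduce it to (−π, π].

after step 1 (δ=0.45, a=-1.5): (-11.188468, 9.036850, 1.313927, 2.825000)
after step 2 (δ=0.28, a=-2.8): (-11.009043, 9.719928, 1.389144, 2.125000)
after step 3 (δ=-0.37, a=0.6): (-10.913070, 10.242437, 1.312829, 2.275000)
after step 4 (δ=-0.05, a=-1.2): (-10.767973, 10.792367, 1.302287, 1.975000)
after step 5 (δ=0.32, a=-2.9): (-10.636984, 11.268425, 1.362889, 1.250000)
after step 6 (δ=-0.05, a=2.1): (-10.572480, 11.574195, 1.357097, 1.775000)

(-10.5725, 11.5742, 1.3571, 1.7750)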